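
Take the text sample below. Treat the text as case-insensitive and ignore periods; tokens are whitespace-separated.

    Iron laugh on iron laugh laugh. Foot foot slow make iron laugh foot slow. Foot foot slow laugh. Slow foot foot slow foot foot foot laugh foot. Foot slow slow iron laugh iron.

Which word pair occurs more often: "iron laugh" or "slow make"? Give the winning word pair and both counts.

"iron laugh": 4 occurrences
"slow make": 1 occurrence

"iron laugh" (4 vs 1)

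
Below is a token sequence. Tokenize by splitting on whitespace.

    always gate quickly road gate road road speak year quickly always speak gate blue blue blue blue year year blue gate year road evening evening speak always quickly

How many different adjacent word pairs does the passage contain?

25

28 tokens → 27 bigram windows in total.
Repeated bigrams (each contributes count−1 duplicates):
  blue blue: 3
2 duplicate windows → 27 − 2 = 25 distinct.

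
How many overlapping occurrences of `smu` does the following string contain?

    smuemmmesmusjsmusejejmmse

Sliding a length-3 window over the 25 characters (23 positions):
  position 1–3: smu
  position 9–11: smu
  position 14–16: smu

3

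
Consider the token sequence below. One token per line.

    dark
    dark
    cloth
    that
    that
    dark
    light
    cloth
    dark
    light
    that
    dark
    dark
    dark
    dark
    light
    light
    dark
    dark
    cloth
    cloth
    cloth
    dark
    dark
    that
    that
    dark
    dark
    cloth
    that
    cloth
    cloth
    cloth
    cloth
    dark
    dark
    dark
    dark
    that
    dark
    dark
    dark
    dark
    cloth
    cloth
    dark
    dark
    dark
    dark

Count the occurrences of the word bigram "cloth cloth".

Scanning the 48 overlapping bigram windows for "cloth cloth":
  position 20–21: cloth cloth
  position 21–22: cloth cloth
  position 31–32: cloth cloth
  position 32–33: cloth cloth
  position 33–34: cloth cloth
  position 44–45: cloth cloth

6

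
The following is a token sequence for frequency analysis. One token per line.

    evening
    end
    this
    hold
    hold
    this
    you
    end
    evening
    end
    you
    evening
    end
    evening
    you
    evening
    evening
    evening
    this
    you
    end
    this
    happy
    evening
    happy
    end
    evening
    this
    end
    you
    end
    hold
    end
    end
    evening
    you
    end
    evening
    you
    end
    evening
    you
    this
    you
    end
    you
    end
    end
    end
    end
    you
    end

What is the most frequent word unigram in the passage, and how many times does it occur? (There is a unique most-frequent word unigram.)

"end", 18 times

Unigram frequencies (highest first):
  end: 18
  evening: 12
  you: 11
  this: 6
  hold: 3
  happy: 2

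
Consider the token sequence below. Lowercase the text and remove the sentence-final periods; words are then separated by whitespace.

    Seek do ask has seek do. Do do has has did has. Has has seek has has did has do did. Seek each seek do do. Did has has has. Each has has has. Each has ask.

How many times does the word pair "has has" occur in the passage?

8

Scanning the 36 overlapping bigram windows for "has has":
  position 9–10: has has
  position 12–13: has has
  position 13–14: has has
  position 16–17: has has
  position 28–29: has has
  position 29–30: has has
  position 32–33: has has
  position 33–34: has has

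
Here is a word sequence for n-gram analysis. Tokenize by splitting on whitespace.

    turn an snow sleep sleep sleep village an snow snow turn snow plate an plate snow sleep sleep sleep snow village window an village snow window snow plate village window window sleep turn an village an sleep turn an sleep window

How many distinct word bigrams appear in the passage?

27

41 tokens → 40 bigram windows in total.
Repeated bigrams (each contributes count−1 duplicates):
  sleep sleep: 4
  turn an: 3
  an sleep: 2
  an snow: 2
  an village: 2
  sleep turn: 2
  snow plate: 2
  snow sleep: 2
  … (2 more repeated)
13 duplicate windows → 40 − 13 = 27 distinct.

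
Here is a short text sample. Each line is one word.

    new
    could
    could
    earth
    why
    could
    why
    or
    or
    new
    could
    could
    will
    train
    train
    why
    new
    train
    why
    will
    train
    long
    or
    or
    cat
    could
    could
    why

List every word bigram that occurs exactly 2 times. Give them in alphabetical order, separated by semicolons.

could why; new could; or or; train why; will train

Bigram counts meeting the condition (exactly 2 times):
  could why: 2
  new could: 2
  or or: 2
  train why: 2
  will train: 2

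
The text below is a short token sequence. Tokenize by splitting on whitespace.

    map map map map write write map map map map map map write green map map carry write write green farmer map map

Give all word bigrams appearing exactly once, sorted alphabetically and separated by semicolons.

Bigram counts meeting the condition (exactly once):
  carry write: 1
  farmer map: 1
  green farmer: 1
  green map: 1
  map carry: 1
  write map: 1

carry write; farmer map; green farmer; green map; map carry; write map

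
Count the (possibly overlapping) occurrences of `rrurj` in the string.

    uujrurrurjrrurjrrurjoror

3

Sliding a length-5 window over the 24 characters (20 positions):
  position 6–10: rrurj
  position 11–15: rrurj
  position 16–20: rrurj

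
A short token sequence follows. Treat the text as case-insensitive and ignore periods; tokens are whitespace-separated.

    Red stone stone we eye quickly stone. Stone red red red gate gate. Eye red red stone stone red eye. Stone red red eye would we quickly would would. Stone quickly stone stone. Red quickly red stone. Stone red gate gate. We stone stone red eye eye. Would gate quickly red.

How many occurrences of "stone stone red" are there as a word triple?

Scanning the 49 overlapping trigram windows for "stone stone red":
  position 7–9: stone stone red
  position 17–19: stone stone red
  position 32–34: stone stone red
  position 37–39: stone stone red
  position 43–45: stone stone red

5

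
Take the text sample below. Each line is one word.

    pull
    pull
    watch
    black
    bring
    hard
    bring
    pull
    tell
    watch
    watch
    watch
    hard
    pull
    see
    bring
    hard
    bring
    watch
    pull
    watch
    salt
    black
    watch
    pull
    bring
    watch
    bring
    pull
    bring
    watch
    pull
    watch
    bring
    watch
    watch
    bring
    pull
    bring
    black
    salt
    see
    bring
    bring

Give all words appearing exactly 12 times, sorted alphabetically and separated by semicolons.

bring; watch

Unigram counts meeting the condition (exactly 12 times):
  bring: 12
  watch: 12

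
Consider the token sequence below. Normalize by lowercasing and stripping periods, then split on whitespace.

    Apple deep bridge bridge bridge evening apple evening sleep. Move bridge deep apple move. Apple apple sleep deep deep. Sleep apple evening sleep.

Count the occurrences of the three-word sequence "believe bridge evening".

0

Scanning the 21 overlapping trigram windows for "believe bridge evening":
  (none found)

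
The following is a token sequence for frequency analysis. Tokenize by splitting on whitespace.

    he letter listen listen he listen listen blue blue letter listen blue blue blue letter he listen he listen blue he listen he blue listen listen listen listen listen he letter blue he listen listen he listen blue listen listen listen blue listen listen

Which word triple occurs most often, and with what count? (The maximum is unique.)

"listen listen listen", 4 times

Trigram frequencies (highest first):
  listen listen listen: 4
  listen listen he: 3
  listen he listen: 3
  blue listen listen: 3
  he listen listen: 2
  listen listen blue: 2
  … (19 more, each ≤ 2)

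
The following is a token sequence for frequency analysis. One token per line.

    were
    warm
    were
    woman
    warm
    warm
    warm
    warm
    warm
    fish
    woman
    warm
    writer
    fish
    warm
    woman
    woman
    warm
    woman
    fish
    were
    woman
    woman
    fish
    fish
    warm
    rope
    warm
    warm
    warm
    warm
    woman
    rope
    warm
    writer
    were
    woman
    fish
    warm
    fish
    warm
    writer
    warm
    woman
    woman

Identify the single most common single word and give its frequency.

Unigram frequencies (highest first):
  warm: 18
  woman: 11
  fish: 7
  were: 4
  writer: 3
  rope: 2

"warm", 18 times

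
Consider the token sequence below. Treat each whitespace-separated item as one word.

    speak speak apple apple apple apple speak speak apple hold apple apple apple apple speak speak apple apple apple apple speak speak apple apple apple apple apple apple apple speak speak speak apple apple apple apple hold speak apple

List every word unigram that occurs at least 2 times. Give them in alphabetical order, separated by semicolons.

Unigram counts meeting the condition (at least 2 times):
  apple: 25
  hold: 2
  speak: 12

apple; hold; speak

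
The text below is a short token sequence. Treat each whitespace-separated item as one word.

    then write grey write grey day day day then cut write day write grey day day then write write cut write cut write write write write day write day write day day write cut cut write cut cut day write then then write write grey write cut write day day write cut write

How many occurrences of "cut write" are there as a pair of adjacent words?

6

Scanning the 52 overlapping bigram windows for "cut write":
  position 10–11: cut write
  position 20–21: cut write
  position 22–23: cut write
  position 35–36: cut write
  position 47–48: cut write
  position 52–53: cut write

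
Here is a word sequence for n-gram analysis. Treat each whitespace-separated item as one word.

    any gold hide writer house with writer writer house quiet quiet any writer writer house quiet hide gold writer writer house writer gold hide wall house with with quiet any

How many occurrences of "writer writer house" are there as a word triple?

Scanning the 28 overlapping trigram windows for "writer writer house":
  position 7–9: writer writer house
  position 13–15: writer writer house
  position 19–21: writer writer house

3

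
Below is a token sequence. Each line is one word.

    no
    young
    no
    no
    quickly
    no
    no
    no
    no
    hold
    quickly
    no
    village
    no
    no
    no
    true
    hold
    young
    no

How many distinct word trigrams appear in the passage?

20 tokens → 18 trigram windows in total.
Repeated trigrams (each contributes count−1 duplicates):
  no no no: 3
2 duplicate windows → 18 − 2 = 16 distinct.

16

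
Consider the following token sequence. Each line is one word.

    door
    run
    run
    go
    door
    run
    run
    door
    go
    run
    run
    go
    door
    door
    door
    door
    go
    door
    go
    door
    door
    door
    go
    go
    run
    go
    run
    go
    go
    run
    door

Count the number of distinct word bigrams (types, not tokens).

31 tokens → 30 bigram windows in total.
Repeated bigrams (each contributes count−1 duplicates):
  door door: 5
  door go: 4
  go door: 4
  go run: 4
  run go: 4
  run run: 3
  door run: 2
  go go: 2
  … (1 more repeated)
21 duplicate windows → 30 − 21 = 9 distinct.

9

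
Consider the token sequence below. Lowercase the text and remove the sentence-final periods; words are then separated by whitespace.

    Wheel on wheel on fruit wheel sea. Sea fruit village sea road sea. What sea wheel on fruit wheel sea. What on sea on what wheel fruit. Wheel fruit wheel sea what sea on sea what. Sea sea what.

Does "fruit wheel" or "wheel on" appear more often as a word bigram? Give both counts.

"fruit wheel": 4 occurrences
"wheel on": 3 occurrences

"fruit wheel" (4 vs 3)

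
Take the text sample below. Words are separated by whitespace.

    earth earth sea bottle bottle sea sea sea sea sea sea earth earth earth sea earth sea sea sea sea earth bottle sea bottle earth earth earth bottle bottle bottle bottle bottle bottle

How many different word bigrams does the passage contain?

9

33 tokens → 32 bigram windows in total.
Repeated bigrams (each contributes count−1 duplicates):
  sea sea: 8
  bottle bottle: 6
  earth earth: 5
  earth sea: 3
  sea earth: 3
  bottle sea: 2
  earth bottle: 2
  sea bottle: 2
23 duplicate windows → 32 − 23 = 9 distinct.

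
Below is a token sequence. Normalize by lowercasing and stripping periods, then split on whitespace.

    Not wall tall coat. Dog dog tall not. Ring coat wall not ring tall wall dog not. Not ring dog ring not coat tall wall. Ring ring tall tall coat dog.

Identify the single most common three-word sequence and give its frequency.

"tall coat dog", 2 times

Trigram frequencies (highest first):
  tall coat dog: 2
  not wall tall: 1
  wall tall coat: 1
  coat dog dog: 1
  dog dog tall: 1
  dog tall not: 1
  … (22 more, each ≤ 1)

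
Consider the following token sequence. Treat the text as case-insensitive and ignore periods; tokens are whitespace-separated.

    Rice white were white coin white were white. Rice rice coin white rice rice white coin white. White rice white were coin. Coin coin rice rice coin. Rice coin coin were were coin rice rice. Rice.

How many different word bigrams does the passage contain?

36 tokens → 35 bigram windows in total.
Repeated bigrams (each contributes count−1 duplicates):
  rice rice: 5
  coin coin: 3
  coin rice: 3
  coin white: 3
  rice coin: 3
  rice white: 3
  white rice: 3
  white were: 3
  … (3 more repeated)
21 duplicate windows → 35 − 21 = 14 distinct.

14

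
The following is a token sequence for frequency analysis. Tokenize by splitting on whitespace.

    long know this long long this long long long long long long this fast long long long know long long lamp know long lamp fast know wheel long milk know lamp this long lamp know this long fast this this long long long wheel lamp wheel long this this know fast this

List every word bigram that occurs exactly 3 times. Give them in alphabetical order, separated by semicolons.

long lamp; long this

Bigram counts meeting the condition (exactly 3 times):
  long lamp: 3
  long this: 3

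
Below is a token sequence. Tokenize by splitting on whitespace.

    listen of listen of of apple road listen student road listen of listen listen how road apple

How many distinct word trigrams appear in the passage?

17 tokens → 15 trigram windows in total.
Repeated trigrams (each contributes count−1 duplicates):
  listen of listen: 2
1 duplicate windows → 15 − 1 = 14 distinct.

14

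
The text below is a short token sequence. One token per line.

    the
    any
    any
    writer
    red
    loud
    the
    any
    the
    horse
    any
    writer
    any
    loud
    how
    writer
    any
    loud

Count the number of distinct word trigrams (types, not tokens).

18 tokens → 16 trigram windows in total.
Repeated trigrams (each contributes count−1 duplicates):
  writer any loud: 2
1 duplicate windows → 16 − 1 = 15 distinct.

15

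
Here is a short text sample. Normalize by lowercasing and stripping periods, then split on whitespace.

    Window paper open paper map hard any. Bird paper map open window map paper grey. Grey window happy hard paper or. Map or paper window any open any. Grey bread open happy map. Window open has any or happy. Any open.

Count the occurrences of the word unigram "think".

Scanning the 41 tokens for "think":
  (none found)

0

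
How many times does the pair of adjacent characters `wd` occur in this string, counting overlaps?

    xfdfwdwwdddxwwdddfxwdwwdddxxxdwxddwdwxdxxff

Sliding a length-2 window over the 43 characters (42 positions):
  position 5–6: wd
  position 8–9: wd
  position 14–15: wd
  position 20–21: wd
  position 23–24: wd
  position 35–36: wd

6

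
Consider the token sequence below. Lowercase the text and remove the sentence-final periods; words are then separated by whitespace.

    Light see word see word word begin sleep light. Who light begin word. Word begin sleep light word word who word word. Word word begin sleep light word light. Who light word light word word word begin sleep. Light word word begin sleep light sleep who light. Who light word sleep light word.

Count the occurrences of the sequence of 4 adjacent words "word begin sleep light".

Scanning the 50 overlapping 4-gram windows for "word begin sleep light":
  position 6–9: word begin sleep light
  position 14–17: word begin sleep light
  position 24–27: word begin sleep light
  position 36–39: word begin sleep light
  position 41–44: word begin sleep light

5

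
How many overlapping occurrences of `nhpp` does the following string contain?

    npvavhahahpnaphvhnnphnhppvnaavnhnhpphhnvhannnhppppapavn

3

Sliding a length-4 window over the 55 characters (52 positions):
  position 22–25: nhpp
  position 33–36: nhpp
  position 45–48: nhpp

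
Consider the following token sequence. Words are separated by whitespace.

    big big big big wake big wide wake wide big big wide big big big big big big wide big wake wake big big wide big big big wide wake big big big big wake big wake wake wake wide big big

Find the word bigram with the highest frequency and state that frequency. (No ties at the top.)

"big big", 16 times

Bigram frequencies (highest first):
  big big: 16
  big wide: 5
  wide big: 5
  big wake: 4
  wake big: 4
  wake wake: 3
  … (2 more, each ≤ 2)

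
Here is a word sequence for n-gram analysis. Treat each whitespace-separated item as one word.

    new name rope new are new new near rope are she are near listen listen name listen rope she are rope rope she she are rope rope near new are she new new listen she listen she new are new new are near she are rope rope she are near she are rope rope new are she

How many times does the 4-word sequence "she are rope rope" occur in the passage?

4

Scanning the 54 overlapping 4-gram windows for "she are rope rope":
  position 19–22: she are rope rope
  position 24–27: she are rope rope
  position 44–47: she are rope rope
  position 51–54: she are rope rope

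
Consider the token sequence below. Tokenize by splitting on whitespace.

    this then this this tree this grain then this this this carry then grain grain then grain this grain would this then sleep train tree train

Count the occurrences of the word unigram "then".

Scanning the 26 tokens for "then":
  position 2: then
  position 8: then
  position 13: then
  position 16: then
  position 22: then

5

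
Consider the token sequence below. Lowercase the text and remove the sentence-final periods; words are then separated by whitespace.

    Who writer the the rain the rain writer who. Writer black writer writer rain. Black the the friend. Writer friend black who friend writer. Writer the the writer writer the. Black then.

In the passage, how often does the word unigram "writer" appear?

Scanning the 32 tokens for "writer":
  position 2: writer
  position 8: writer
  position 10: writer
  position 12: writer
  position 13: writer
  position 19: writer
  position 24: writer
  position 25: writer
  position 28: writer
  position 29: writer

10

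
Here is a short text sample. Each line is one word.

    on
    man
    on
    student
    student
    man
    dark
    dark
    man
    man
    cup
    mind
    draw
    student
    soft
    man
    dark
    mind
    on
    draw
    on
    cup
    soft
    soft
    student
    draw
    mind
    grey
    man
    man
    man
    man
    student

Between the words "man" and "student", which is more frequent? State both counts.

"man": 9 occurrences
"student": 5 occurrences

"man" (9 vs 5)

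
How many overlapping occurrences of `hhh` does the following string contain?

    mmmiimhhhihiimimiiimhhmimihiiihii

1

Sliding a length-3 window over the 33 characters (31 positions):
  position 7–9: hhh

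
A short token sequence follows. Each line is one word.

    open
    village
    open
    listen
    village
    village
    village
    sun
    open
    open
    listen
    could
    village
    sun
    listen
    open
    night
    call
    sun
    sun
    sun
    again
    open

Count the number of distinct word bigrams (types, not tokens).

23 tokens → 22 bigram windows in total.
Repeated bigrams (each contributes count−1 duplicates):
  open listen: 2
  sun sun: 2
  village sun: 2
  village village: 2
4 duplicate windows → 22 − 4 = 18 distinct.

18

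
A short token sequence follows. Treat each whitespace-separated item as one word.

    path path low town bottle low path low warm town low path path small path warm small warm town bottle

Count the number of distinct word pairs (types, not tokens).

20 tokens → 19 bigram windows in total.
Repeated bigrams (each contributes count−1 duplicates):
  low path: 2
  path low: 2
  path path: 2
  town bottle: 2
  warm town: 2
5 duplicate windows → 19 − 5 = 14 distinct.

14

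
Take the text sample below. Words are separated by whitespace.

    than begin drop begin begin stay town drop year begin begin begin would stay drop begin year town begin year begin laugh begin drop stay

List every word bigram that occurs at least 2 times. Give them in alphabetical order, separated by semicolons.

Bigram counts meeting the condition (at least 2 times):
  begin begin: 3
  begin drop: 2
  begin year: 2
  drop begin: 2
  year begin: 2

begin begin; begin drop; begin year; drop begin; year begin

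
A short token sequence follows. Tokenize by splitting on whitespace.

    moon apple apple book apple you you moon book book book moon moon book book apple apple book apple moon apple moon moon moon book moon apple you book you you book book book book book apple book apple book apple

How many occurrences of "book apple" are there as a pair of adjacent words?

6

Scanning the 40 overlapping bigram windows for "book apple":
  position 4–5: book apple
  position 15–16: book apple
  position 18–19: book apple
  position 36–37: book apple
  position 38–39: book apple
  position 40–41: book apple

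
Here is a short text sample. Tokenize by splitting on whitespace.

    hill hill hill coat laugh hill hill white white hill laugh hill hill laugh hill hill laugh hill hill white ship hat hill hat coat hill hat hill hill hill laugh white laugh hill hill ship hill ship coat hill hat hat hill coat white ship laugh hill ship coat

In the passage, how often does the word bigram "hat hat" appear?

1

Scanning the 49 overlapping bigram windows for "hat hat":
  position 41–42: hat hat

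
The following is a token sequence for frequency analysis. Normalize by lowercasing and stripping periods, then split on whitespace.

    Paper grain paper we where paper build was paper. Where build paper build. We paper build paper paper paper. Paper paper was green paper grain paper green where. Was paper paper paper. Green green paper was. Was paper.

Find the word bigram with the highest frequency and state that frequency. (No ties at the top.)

Bigram frequencies (highest first):
  paper paper: 6
  paper build: 3
  was paper: 3
  paper grain: 2
  grain paper: 2
  build paper: 2
  … (16 more, each ≤ 2)

"paper paper", 6 times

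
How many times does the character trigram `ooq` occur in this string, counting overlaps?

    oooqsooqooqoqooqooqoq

Sliding a length-3 window over the 21 characters (19 positions):
  position 2–4: ooq
  position 6–8: ooq
  position 9–11: ooq
  position 14–16: ooq
  position 17–19: ooq

5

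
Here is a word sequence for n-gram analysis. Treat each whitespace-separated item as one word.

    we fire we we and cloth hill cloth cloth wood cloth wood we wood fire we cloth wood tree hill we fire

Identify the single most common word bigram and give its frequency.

Bigram frequencies (highest first):
  cloth wood: 3
  we fire: 2
  fire we: 2
  we we: 1
  we and: 1
  and cloth: 1
  … (11 more, each ≤ 1)

"cloth wood", 3 times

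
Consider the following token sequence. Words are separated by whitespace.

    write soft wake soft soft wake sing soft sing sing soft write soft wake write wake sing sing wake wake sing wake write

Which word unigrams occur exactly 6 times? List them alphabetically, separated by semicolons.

sing; soft

Unigram counts meeting the condition (exactly 6 times):
  sing: 6
  soft: 6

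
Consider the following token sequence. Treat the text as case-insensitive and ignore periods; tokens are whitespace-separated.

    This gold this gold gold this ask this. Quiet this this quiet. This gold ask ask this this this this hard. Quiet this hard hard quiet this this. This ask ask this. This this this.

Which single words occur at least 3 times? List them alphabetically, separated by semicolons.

Unigram counts meeting the condition (at least 3 times):
  ask: 5
  gold: 4
  hard: 3
  quiet: 4
  this: 19

ask; gold; hard; quiet; this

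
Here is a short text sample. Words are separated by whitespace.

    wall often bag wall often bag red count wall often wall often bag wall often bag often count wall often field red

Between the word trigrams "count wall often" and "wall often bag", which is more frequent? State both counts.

"wall often bag" (4 vs 2)

"count wall often": 2 occurrences
"wall often bag": 4 occurrences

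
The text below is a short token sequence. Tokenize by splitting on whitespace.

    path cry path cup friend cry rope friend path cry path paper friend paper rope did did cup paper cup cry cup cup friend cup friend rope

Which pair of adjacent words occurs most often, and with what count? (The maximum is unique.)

Bigram frequencies (highest first):
  cup friend: 3
  path cry: 2
  cry path: 2
  path cup: 1
  friend cry: 1
  cry rope: 1
  … (16 more, each ≤ 1)

"cup friend", 3 times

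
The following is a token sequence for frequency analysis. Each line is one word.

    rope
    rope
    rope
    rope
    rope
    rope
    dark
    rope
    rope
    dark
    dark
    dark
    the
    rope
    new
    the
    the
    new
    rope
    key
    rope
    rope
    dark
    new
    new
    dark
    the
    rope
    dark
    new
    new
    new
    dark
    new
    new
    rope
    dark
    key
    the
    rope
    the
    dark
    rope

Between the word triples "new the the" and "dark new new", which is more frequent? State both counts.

"dark new new" (3 vs 1)

"new the the": 1 occurrence
"dark new new": 3 occurrences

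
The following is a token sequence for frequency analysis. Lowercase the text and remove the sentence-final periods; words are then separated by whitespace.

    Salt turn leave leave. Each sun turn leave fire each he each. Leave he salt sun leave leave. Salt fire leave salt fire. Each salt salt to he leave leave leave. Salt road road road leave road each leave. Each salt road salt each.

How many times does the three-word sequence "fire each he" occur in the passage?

Scanning the 42 overlapping trigram windows for "fire each he":
  position 9–11: fire each he

1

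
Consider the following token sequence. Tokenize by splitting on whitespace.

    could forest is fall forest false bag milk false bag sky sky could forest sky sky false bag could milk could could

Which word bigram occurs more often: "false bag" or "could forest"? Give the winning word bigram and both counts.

"false bag" (3 vs 2)

"false bag": 3 occurrences
"could forest": 2 occurrences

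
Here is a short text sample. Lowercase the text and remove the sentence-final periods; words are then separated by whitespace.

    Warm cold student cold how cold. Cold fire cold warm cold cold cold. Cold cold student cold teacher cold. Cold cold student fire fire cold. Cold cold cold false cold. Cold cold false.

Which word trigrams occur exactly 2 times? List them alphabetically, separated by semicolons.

Trigram counts meeting the condition (exactly 2 times):
  cold cold false: 2
  cold cold student: 2
  cold student cold: 2

cold cold false; cold cold student; cold student cold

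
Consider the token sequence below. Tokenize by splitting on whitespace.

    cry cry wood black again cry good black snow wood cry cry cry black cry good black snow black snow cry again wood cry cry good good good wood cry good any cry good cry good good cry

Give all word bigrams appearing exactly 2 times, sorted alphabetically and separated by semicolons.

Bigram counts meeting the condition (exactly 2 times):
  good black: 2
  good cry: 2

good black; good cry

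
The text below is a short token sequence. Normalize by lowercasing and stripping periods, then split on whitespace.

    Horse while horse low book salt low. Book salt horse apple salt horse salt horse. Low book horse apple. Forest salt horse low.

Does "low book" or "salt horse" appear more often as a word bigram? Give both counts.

"salt horse" (4 vs 3)

"low book": 3 occurrences
"salt horse": 4 occurrences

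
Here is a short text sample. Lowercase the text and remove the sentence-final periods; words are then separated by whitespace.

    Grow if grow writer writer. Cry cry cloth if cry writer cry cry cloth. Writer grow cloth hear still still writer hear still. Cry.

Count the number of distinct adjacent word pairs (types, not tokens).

24 tokens → 23 bigram windows in total.
Repeated bigrams (each contributes count−1 duplicates):
  cry cloth: 2
  cry cry: 2
  hear still: 2
  writer cry: 2
4 duplicate windows → 23 − 4 = 19 distinct.

19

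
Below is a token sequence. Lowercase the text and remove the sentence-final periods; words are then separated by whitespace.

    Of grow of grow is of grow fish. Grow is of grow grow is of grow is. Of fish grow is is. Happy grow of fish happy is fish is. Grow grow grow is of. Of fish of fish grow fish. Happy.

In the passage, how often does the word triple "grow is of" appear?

5

Scanning the 40 overlapping trigram windows for "grow is of":
  position 4–6: grow is of
  position 9–11: grow is of
  position 13–15: grow is of
  position 16–18: grow is of
  position 33–35: grow is of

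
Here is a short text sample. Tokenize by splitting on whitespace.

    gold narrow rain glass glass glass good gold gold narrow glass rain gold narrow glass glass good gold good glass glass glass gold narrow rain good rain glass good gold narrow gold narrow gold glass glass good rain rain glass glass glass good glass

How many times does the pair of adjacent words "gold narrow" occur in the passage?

6

Scanning the 43 overlapping bigram windows for "gold narrow":
  position 1–2: gold narrow
  position 9–10: gold narrow
  position 13–14: gold narrow
  position 23–24: gold narrow
  position 30–31: gold narrow
  position 32–33: gold narrow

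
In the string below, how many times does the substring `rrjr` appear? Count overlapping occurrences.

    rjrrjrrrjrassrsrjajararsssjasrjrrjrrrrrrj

3

Sliding a length-4 window over the 41 characters (38 positions):
  position 3–6: rrjr
  position 7–10: rrjr
  position 32–35: rrjr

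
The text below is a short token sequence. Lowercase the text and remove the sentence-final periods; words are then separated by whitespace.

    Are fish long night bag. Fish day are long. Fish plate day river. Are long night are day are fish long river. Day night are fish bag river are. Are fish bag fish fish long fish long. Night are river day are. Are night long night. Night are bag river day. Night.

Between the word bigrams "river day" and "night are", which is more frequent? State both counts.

"river day": 3 occurrences
"night are": 4 occurrences

"night are" (4 vs 3)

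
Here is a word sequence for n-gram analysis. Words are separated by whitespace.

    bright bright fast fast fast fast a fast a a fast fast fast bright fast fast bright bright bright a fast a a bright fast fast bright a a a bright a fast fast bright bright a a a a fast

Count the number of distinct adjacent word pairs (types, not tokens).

9

41 tokens → 40 bigram windows in total.
Repeated bigrams (each contributes count−1 duplicates):
  fast fast: 8
  a a: 7
  a fast: 5
  bright a: 4
  bright bright: 4
  fast bright: 4
  bright fast: 3
  fast a: 3
  … (1 more repeated)
31 duplicate windows → 40 − 31 = 9 distinct.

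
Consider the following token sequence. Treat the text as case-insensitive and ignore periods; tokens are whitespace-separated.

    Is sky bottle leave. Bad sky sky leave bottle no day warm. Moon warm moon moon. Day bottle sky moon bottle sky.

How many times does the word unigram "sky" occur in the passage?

5

Scanning the 22 tokens for "sky":
  position 2: sky
  position 6: sky
  position 7: sky
  position 19: sky
  position 22: sky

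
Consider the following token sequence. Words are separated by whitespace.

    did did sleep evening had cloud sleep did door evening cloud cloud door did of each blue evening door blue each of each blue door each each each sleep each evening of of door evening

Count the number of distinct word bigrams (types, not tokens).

30

35 tokens → 34 bigram windows in total.
Repeated bigrams (each contributes count−1 duplicates):
  door evening: 2
  each blue: 2
  each each: 2
  of each: 2
4 duplicate windows → 34 − 4 = 30 distinct.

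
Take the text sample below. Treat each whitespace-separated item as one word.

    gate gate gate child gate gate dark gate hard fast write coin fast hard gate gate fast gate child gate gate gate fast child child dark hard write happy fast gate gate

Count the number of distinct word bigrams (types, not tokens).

21

32 tokens → 31 bigram windows in total.
Repeated bigrams (each contributes count−1 duplicates):
  gate gate: 7
  child gate: 2
  fast gate: 2
  gate child: 2
  gate fast: 2
10 duplicate windows → 31 − 10 = 21 distinct.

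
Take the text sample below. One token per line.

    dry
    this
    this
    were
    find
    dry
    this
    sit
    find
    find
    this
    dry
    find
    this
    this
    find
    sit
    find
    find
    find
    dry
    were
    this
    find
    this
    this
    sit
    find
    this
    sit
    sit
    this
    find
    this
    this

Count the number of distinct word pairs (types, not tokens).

17

35 tokens → 34 bigram windows in total.
Repeated bigrams (each contributes count−1 duplicates):
  find this: 5
  this this: 4
  find find: 3
  sit find: 3
  this find: 3
  this sit: 3
  dry this: 2
  find dry: 2
17 duplicate windows → 34 − 17 = 17 distinct.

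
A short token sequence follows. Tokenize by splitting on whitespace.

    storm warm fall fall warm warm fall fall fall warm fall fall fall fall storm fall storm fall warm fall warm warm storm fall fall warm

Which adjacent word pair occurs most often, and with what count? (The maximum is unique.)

Bigram frequencies (highest first):
  fall fall: 7
  fall warm: 5
  warm fall: 4
  storm fall: 3
  warm warm: 2
  fall storm: 2
  … (2 more, each ≤ 1)

"fall fall", 7 times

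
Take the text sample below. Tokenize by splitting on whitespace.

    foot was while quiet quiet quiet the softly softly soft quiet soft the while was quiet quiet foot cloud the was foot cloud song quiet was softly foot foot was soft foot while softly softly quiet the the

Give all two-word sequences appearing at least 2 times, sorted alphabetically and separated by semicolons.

foot cloud; foot was; quiet quiet; quiet the; softly softly

Bigram counts meeting the condition (at least 2 times):
  foot cloud: 2
  foot was: 2
  quiet quiet: 3
  quiet the: 2
  softly softly: 2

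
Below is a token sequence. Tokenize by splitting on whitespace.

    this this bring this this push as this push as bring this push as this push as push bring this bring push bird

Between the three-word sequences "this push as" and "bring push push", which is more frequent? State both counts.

"this push as": 4 occurrences
"bring push push": 0 occurrences

"this push as" (4 vs 0)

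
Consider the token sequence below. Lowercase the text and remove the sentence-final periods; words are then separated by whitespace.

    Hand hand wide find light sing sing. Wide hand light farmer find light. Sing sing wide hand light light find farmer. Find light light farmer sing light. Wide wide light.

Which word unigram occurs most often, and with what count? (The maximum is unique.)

Unigram frequencies (highest first):
  light: 9
  wide: 5
  sing: 5
  hand: 4
  find: 4
  farmer: 3

"light", 9 times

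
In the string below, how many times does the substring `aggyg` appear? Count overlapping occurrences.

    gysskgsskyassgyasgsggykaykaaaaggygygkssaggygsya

2

Sliding a length-5 window over the 47 characters (43 positions):
  position 30–34: aggyg
  position 40–44: aggyg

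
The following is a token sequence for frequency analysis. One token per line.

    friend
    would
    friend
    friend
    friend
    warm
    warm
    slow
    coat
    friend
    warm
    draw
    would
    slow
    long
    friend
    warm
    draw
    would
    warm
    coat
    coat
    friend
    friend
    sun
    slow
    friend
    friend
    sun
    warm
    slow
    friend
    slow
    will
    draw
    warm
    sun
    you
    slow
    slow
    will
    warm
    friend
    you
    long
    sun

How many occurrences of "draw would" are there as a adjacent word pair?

Scanning the 45 overlapping bigram windows for "draw would":
  position 12–13: draw would
  position 18–19: draw would

2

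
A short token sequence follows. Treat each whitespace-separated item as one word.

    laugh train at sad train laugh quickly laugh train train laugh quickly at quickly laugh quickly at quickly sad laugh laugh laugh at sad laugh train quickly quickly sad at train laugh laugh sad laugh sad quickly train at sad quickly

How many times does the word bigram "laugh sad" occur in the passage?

Scanning the 40 overlapping bigram windows for "laugh sad":
  position 33–34: laugh sad
  position 35–36: laugh sad

2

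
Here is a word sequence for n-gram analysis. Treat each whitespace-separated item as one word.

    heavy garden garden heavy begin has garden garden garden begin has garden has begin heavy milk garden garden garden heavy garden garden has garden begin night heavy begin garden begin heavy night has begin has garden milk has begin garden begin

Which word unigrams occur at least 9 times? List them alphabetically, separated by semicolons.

Unigram counts meeting the condition (at least 9 times):
  begin: 9
  garden: 15

begin; garden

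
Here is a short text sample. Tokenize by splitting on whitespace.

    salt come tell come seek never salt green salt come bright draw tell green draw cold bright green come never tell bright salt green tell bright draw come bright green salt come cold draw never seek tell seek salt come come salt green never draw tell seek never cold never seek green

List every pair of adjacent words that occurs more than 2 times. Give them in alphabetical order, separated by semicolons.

salt come; salt green

Bigram counts meeting the condition (more than 2 times):
  salt come: 4
  salt green: 3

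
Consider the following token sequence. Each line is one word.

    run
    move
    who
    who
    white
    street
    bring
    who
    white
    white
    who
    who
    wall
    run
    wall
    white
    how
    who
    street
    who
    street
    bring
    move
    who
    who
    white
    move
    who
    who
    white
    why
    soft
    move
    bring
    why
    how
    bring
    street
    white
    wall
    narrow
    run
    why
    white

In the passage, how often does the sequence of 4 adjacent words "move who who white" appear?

Scanning the 41 overlapping 4-gram windows for "move who who white":
  position 2–5: move who who white
  position 23–26: move who who white
  position 27–30: move who who white

3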